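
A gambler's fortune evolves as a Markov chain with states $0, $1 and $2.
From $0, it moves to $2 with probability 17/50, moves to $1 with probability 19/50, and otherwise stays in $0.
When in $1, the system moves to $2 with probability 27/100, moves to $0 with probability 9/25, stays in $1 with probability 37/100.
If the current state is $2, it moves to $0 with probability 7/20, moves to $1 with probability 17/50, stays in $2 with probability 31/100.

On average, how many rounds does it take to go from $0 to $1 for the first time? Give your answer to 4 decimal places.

Let t(s) be the expected number of rounds to first reach $1 from state s, with t($1) = 0. Conditioning on the first round:
t($0) = 1 + 0.28·t($0) + 0.34·t($2)
t($2) = 1 + 0.35·t($0) + 0.31·t($2)
Solving: t($0) = 2.7263, t($2) = 2.8322.
Expected rounds from $0 to $1: 2.7263.

2.7263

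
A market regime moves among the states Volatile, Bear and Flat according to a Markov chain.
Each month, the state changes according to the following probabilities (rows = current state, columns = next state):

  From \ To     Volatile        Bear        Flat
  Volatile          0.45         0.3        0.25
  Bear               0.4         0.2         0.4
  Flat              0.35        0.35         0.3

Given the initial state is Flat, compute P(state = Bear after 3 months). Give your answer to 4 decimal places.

0.2879

Propagate the distribution vector 3 months from Flat.
After 0 months: (0.0000, 0.0000, 1.0000)
After 1 month: (0.3500, 0.3500, 0.3000)
After 2 months: (0.4025, 0.2800, 0.3175)
After 3 months: (0.4043, 0.2879, 0.3079)
P(in Bear after 3 months) = 0.2879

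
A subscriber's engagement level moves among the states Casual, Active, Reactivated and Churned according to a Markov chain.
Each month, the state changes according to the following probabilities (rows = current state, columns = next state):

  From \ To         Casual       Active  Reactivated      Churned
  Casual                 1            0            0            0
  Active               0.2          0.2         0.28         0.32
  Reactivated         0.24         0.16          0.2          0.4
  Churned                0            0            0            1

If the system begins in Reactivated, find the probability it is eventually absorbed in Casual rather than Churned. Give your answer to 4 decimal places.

Let h(s) be the probability of absorption at Casual starting from transient state s. Then h(Casual) = 1 and h(Churned) = 0. By first-step analysis:
h(Active) = 0.2·1 + 0.2·h(Active) + 0.28·h(Reactivated) + 0.32·0
h(Reactivated) = 0.24·1 + 0.16·h(Active) + 0.2·h(Reactivated) + 0.4·0
Solving: h(Active) = 0.3817, h(Reactivated) = 0.3763.
Starting from Reactivated, the probability is 0.3763.

0.3763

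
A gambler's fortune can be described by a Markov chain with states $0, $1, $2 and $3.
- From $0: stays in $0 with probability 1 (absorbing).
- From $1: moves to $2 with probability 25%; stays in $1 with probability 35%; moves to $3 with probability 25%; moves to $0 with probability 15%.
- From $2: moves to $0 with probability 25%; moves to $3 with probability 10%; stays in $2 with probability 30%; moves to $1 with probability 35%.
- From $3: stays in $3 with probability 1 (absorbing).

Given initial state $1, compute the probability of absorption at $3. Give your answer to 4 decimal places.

0.5442

Let h(s) be the probability of absorption at $3 starting from transient state s. Then h($3) = 1 and h($0) = 0. By first-step analysis:
h($1) = 0.15·0 + 0.35·h($1) + 0.25·h($2) + 0.25·1
h($2) = 0.25·0 + 0.35·h($1) + 0.3·h($2) + 0.1·1
Solving: h($1) = 0.5442, h($2) = 0.4150.
Starting from $1, the probability is 0.5442.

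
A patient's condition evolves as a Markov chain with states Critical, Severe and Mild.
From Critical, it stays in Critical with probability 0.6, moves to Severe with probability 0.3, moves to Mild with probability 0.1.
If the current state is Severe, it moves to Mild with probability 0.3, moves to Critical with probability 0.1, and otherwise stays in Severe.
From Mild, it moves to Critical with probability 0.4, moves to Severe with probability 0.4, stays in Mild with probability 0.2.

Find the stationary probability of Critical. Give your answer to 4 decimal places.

Let the stationary distribution be π with π = πP and π_1 + π_2 + π_3 = 1.
π_1 = 0.6·π_1 + 0.1·π_2 + 0.4·π_3
π_2 = 0.3·π_1 + 0.6·π_2 + 0.4·π_3
Solving with the normalization constraint gives π = (0.3279, 0.4590, 0.2131).
So the stationary probability of Critical is 0.3279.

0.3279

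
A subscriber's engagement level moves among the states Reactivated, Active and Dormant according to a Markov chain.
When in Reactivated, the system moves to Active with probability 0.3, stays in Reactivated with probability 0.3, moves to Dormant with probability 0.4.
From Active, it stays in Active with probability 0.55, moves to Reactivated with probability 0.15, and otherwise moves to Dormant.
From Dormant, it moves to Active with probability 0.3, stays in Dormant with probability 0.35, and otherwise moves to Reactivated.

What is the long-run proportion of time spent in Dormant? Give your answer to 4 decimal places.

Let the stationary distribution be π with π = πP and π_1 + π_2 + π_3 = 1.
π_1 = 0.3·π_1 + 0.15·π_2 + 0.35·π_3
π_2 = 0.3·π_1 + 0.55·π_2 + 0.3·π_3
Solving with the normalization constraint gives π = (0.2571, 0.4000, 0.3429).
So the stationary probability of Dormant is 0.3429.

0.3429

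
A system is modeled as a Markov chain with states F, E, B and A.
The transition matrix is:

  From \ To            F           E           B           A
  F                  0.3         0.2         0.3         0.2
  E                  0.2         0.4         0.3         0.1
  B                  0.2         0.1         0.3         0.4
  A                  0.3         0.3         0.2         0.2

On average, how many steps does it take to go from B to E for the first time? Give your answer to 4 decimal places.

5.4455

Let t(s) be the expected number of steps to first reach E from state s, with t(E) = 0. Conditioning on the first step:
t(F) = 1 + 0.3·t(F) + 0.3·t(B) + 0.2·t(A)
t(B) = 1 + 0.2·t(F) + 0.3·t(B) + 0.4·t(A)
t(A) = 1 + 0.3·t(F) + 0.2·t(B) + 0.2·t(A)
Solving: t(F) = 5.0495, t(B) = 5.4455, t(A) = 4.5050.
Expected steps from B to E: 5.4455.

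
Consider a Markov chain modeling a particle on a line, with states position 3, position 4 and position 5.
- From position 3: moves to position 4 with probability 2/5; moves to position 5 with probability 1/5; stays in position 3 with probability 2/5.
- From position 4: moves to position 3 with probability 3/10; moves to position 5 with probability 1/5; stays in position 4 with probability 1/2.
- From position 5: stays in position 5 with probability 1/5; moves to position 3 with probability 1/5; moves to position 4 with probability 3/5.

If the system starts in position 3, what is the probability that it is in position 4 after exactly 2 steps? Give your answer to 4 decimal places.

0.4800

Sum over the intermediate state after 1 step:
P = P(position 3→position 3)·P(position 3→position 4) + P(position 3→position 4)·P(position 4→position 4) + P(position 3→position 5)·P(position 5→position 4)
  = 0.4×0.4 + 0.4×0.5 + 0.2×0.6
  = 0.1600 + 0.2000 + 0.1200 = 0.4800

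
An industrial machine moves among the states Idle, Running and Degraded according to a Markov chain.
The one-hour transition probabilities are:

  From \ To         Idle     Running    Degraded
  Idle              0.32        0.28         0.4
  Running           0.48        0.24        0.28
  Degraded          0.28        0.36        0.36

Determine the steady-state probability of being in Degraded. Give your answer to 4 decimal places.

0.3504

Let the stationary distribution be π with π = πP and π_1 + π_2 + π_3 = 1.
π_1 = 0.32·π_1 + 0.48·π_2 + 0.28·π_3
π_2 = 0.28·π_1 + 0.24·π_2 + 0.36·π_3
Solving with the normalization constraint gives π = (0.3534, 0.2962, 0.3504).
So the stationary probability of Degraded is 0.3504.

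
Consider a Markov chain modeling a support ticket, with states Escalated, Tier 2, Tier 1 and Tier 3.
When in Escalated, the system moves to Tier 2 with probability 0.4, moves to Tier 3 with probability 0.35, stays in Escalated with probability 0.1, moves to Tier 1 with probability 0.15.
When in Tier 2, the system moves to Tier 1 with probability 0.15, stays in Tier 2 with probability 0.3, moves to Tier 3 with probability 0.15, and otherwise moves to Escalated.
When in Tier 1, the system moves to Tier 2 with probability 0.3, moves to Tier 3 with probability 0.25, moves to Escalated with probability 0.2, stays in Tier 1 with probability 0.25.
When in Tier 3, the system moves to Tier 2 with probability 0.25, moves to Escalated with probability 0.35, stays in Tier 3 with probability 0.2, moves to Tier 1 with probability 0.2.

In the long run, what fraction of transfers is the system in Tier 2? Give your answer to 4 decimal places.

0.3154

Let the stationary distribution be π with π = πP and π_1 + π_2 + π_3 + π_4 = 1.
π_1 = 0.1·π_1 + 0.4·π_2 + 0.2·π_3 + 0.35·π_4
π_2 = 0.4·π_1 + 0.3·π_2 + 0.3·π_3 + 0.25·π_4
π_3 = 0.15·π_1 + 0.15·π_2 + 0.25·π_3 + 0.2·π_4
Solving with the normalization constraint gives π = (0.2711, 0.3154, 0.1797, 0.2339).
So the stationary probability of Tier 2 is 0.3154.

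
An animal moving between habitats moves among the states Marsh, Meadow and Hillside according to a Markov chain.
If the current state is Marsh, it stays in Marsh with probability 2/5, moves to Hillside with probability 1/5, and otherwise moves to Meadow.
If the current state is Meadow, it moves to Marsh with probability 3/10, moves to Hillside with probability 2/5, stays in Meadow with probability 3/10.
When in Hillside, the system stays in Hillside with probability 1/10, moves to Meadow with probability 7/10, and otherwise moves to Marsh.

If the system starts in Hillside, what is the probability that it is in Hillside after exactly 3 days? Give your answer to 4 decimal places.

0.2390

Propagate the distribution vector 3 days from Hillside.
After 0 days: (0.0000, 0.0000, 1.0000)
After 1 day: (0.2000, 0.7000, 0.1000)
After 2 days: (0.3100, 0.3600, 0.3300)
After 3 days: (0.2980, 0.4630, 0.2390)
P(in Hillside after 3 days) = 0.2390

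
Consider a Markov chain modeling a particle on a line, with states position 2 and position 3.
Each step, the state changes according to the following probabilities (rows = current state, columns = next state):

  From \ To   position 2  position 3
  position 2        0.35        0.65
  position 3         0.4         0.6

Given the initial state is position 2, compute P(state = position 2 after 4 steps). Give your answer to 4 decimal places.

0.3810

Propagate the distribution vector 4 steps from position 2.
After 0 steps: (1.0000, 0.0000)
After 1 step: (0.3500, 0.6500)
After 2 steps: (0.3825, 0.6175)
After 3 steps: (0.3809, 0.6191)
After 4 steps: (0.3810, 0.6190)
P(in position 2 after 4 steps) = 0.3810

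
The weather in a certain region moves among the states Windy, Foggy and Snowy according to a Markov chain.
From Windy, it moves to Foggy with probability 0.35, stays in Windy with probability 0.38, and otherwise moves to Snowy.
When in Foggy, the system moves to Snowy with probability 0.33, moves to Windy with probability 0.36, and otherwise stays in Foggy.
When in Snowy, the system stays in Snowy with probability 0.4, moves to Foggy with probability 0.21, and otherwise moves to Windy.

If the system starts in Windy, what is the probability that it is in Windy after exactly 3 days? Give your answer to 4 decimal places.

0.3773

Propagate the distribution vector 3 days from Windy.
After 0 days: (1.0000, 0.0000, 0.0000)
After 1 day: (0.3800, 0.3500, 0.2700)
After 2 days: (0.3757, 0.2982, 0.3261)
After 3 days: (0.3773, 0.2924, 0.3303)
P(in Windy after 3 days) = 0.3773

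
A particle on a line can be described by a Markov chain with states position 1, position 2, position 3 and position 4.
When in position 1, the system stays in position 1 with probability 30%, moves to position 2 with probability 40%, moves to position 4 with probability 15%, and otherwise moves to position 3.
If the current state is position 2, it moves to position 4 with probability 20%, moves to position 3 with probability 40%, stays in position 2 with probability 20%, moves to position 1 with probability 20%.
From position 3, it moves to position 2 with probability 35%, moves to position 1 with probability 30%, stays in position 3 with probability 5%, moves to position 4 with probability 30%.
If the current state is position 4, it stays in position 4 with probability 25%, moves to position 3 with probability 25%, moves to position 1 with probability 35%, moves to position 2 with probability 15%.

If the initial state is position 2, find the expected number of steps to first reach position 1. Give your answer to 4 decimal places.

Let t(s) be the expected number of steps to first reach position 1 from state s, with t(position 1) = 0. Conditioning on the first step:
t(position 2) = 1 + 0.2·t(position 2) + 0.4·t(position 3) + 0.2·t(position 4)
t(position 3) = 1 + 0.35·t(position 2) + 0.05·t(position 3) + 0.3·t(position 4)
t(position 4) = 1 + 0.15·t(position 2) + 0.25·t(position 3) + 0.25·t(position 4)
Solving: t(position 2) = 3.8050, t(position 3) = 3.4824, t(position 4) = 3.2551.
Expected steps from position 2 to position 1: 3.8050.

3.8050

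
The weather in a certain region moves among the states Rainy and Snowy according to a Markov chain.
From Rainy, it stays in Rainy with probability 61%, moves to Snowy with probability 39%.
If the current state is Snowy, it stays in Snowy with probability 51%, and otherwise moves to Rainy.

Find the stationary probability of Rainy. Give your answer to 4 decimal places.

0.5568

Let the stationary distribution be π with π = πP and π_1 + π_2 = 1.
π_1 = 0.61·π_1 + 0.49·π_2
Solving with the normalization constraint gives π = (0.5568, 0.4432).
So the stationary probability of Rainy is 0.5568.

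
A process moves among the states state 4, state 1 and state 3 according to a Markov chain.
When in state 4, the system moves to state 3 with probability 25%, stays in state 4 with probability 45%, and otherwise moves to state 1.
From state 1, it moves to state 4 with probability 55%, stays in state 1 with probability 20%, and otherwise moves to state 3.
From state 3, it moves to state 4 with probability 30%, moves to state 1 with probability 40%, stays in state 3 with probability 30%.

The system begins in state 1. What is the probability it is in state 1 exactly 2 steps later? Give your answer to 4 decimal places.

0.3050

Sum over the intermediate state after 1 step:
P = P(state 1→state 4)·P(state 4→state 1) + P(state 1→state 1)·P(state 1→state 1) + P(state 1→state 3)·P(state 3→state 1)
  = 0.55×0.3 + 0.2×0.2 + 0.25×0.4
  = 0.1650 + 0.0400 + 0.1000 = 0.3050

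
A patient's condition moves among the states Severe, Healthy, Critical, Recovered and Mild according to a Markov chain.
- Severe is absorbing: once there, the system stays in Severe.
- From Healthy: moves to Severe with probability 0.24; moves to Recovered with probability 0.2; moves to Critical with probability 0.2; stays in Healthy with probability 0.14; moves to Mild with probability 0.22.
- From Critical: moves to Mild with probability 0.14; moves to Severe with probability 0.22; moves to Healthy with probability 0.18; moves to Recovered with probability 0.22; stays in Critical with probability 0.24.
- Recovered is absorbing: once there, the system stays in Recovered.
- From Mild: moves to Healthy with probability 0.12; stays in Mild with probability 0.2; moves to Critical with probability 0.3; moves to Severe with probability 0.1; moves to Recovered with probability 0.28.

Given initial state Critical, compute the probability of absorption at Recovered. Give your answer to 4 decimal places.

Let h(s) be the probability of absorption at Recovered starting from transient state s. Then h(Recovered) = 1 and h(Severe) = 0. By first-step analysis:
h(Healthy) = 0.24·0 + 0.14·h(Healthy) + 0.2·h(Critical) + 0.2·1 + 0.22·h(Mild)
h(Critical) = 0.22·0 + 0.18·h(Healthy) + 0.24·h(Critical) + 0.22·1 + 0.14·h(Mild)
h(Mild) = 0.1·0 + 0.12·h(Healthy) + 0.3·h(Critical) + 0.28·1 + 0.2·h(Mild)
Solving: h(Healthy) = 0.5148, h(Critical) = 0.5265, h(Mild) = 0.6246.
Starting from Critical, the probability is 0.5265.

0.5265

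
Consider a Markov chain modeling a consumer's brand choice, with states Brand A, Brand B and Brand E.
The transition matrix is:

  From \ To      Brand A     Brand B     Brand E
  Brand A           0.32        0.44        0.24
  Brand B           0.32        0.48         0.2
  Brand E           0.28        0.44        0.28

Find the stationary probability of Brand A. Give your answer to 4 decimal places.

Let the stationary distribution be π with π = πP and π_1 + π_2 + π_3 = 1.
π_1 = 0.32·π_1 + 0.32·π_2 + 0.28·π_3
π_2 = 0.44·π_1 + 0.48·π_2 + 0.44·π_3
Solving with the normalization constraint gives π = (0.3108, 0.4583, 0.2309).
So the stationary probability of Brand A is 0.3108.

0.3108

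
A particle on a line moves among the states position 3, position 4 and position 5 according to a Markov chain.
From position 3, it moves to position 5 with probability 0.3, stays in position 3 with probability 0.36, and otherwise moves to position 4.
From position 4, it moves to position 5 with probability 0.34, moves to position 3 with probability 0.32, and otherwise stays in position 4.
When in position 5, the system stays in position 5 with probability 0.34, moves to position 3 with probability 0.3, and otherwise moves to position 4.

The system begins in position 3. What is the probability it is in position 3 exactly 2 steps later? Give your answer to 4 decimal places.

0.3284

Sum over the intermediate state after 1 step:
P = P(position 3→position 3)·P(position 3→position 3) + P(position 3→position 4)·P(position 4→position 3) + P(position 3→position 5)·P(position 5→position 3)
  = 0.36×0.36 + 0.34×0.32 + 0.3×0.3
  = 0.1296 + 0.1088 + 0.0900 = 0.3284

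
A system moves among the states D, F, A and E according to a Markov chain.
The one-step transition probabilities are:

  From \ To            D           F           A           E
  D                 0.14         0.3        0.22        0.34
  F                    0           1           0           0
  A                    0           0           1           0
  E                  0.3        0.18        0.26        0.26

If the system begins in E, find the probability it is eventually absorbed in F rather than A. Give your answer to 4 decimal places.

0.4581

Let h(s) be the probability of absorption at F starting from transient state s. Then h(F) = 1 and h(A) = 0. By first-step analysis:
h(D) = 0.14·h(D) + 0.3·1 + 0.22·0 + 0.34·h(E)
h(E) = 0.3·h(D) + 0.18·1 + 0.26·0 + 0.26·h(E)
Solving: h(D) = 0.5299, h(E) = 0.4581.
Starting from E, the probability is 0.4581.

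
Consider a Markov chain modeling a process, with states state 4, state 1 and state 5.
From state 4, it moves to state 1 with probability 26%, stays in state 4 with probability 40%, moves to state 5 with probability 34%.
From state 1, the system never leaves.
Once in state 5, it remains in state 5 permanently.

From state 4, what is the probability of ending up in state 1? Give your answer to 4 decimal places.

0.4333

Let h(s) be the probability of absorption at state 1 starting from transient state s. Then h(state 1) = 1 and h(state 5) = 0. By first-step analysis:
h(state 4) = 0.4·h(state 4) + 0.26·1 + 0.34·0
Solving: h(state 4) = 0.4333.
Starting from state 4, the probability is 0.4333.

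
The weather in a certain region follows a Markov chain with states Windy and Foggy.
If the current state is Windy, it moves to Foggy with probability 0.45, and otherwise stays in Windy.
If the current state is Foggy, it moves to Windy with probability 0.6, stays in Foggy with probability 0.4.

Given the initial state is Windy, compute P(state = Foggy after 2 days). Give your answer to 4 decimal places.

Sum over the intermediate state after 1 day:
P = P(Windy→Windy)·P(Windy→Foggy) + P(Windy→Foggy)·P(Foggy→Foggy)
  = 0.55×0.45 + 0.45×0.4
  = 0.2475 + 0.1800 = 0.4275

0.4275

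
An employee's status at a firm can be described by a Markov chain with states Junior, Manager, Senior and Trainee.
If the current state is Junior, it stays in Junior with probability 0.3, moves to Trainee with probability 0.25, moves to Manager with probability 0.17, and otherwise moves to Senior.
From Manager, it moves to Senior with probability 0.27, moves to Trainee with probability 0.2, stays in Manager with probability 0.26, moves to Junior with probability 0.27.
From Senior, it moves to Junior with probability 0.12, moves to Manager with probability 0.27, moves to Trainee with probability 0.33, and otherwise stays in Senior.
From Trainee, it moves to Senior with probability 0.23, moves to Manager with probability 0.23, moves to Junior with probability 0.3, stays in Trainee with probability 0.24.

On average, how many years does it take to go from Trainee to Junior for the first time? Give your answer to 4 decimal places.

Let t(s) be the expected number of years to first reach Junior from state s, with t(Junior) = 0. Conditioning on the first year:
t(Manager) = 1 + 0.26·t(Manager) + 0.27·t(Senior) + 0.2·t(Trainee)
t(Senior) = 1 + 0.27·t(Manager) + 0.28·t(Senior) + 0.33·t(Trainee)
t(Trainee) = 1 + 0.23·t(Manager) + 0.23·t(Senior) + 0.24·t(Trainee)
Solving: t(Manager) = 4.2037, t(Senior) = 4.8200, t(Trainee) = 4.0466.
Expected years from Trainee to Junior: 4.0466.

4.0466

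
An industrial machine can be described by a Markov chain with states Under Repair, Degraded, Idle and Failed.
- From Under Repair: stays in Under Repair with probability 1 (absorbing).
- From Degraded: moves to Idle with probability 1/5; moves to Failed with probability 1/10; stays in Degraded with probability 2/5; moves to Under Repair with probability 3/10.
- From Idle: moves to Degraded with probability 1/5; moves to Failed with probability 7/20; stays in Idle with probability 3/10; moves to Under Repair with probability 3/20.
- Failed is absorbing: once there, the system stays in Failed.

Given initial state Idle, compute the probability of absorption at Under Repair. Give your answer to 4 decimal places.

0.3947

Let h(s) be the probability of absorption at Under Repair starting from transient state s. Then h(Under Repair) = 1 and h(Failed) = 0. By first-step analysis:
h(Degraded) = 0.3·1 + 0.4·h(Degraded) + 0.2·h(Idle) + 0.1·0
h(Idle) = 0.15·1 + 0.2·h(Degraded) + 0.3·h(Idle) + 0.35·0
Solving: h(Degraded) = 0.6316, h(Idle) = 0.3947.
Starting from Idle, the probability is 0.3947.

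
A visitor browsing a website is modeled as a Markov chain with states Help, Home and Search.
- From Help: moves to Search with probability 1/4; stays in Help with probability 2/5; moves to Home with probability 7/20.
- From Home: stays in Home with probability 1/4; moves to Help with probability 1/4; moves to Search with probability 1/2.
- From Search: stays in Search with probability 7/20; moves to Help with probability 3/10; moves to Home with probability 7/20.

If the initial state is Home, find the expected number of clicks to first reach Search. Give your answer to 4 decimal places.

Let t(s) be the expected number of clicks to first reach Search from state s, with t(Search) = 0. Conditioning on the first click:
t(Help) = 1 + 0.4·t(Help) + 0.35·t(Home)
t(Home) = 1 + 0.25·t(Help) + 0.25·t(Home)
Solving: t(Help) = 3.0345, t(Home) = 2.3448.
Expected clicks from Home to Search: 2.3448.

2.3448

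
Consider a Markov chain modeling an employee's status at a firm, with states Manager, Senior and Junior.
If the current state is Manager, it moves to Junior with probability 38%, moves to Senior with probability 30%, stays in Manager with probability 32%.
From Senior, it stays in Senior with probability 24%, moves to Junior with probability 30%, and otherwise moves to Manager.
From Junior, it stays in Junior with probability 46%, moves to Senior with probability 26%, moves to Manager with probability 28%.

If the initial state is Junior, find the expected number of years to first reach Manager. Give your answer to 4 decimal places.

Let t(s) be the expected number of years to first reach Manager from state s, with t(Manager) = 0. Conditioning on the first year:
t(Senior) = 1 + 0.24·t(Senior) + 0.3·t(Junior)
t(Junior) = 1 + 0.26·t(Senior) + 0.46·t(Junior)
Solving: t(Senior) = 2.5271, t(Junior) = 3.0686.
Expected years from Junior to Manager: 3.0686.

3.0686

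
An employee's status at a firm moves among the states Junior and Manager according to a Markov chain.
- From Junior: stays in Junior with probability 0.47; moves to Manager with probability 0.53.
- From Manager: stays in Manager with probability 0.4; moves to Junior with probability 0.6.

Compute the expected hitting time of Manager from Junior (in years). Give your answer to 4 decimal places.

1.8868

Let t(s) be the expected number of years to first reach Manager from state s, with t(Manager) = 0. Conditioning on the first year:
t(Junior) = 1 + 0.47·t(Junior)
Solving: t(Junior) = 1.8868.
Expected years from Junior to Manager: 1.8868.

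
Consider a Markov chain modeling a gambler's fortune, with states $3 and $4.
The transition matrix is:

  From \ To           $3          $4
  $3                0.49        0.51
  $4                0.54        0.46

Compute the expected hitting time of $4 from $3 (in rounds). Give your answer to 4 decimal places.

Let t(s) be the expected number of rounds to first reach $4 from state s, with t($4) = 0. Conditioning on the first round:
t($3) = 1 + 0.49·t($3)
Solving: t($3) = 1.9608.
Expected rounds from $3 to $4: 1.9608.

1.9608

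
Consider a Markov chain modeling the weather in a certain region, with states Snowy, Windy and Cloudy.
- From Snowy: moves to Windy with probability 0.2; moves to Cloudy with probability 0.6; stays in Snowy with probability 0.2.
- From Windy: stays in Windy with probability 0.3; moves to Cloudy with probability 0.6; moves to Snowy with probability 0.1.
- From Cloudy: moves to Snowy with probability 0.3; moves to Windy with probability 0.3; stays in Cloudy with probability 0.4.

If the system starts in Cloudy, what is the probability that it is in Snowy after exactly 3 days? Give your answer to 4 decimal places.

Propagate the distribution vector 3 days from Cloudy.
After 0 days: (0.0000, 0.0000, 1.0000)
After 1 day: (0.3000, 0.3000, 0.4000)
After 2 days: (0.2100, 0.2700, 0.5200)
After 3 days: (0.2250, 0.2790, 0.4960)
P(in Snowy after 3 days) = 0.2250

0.2250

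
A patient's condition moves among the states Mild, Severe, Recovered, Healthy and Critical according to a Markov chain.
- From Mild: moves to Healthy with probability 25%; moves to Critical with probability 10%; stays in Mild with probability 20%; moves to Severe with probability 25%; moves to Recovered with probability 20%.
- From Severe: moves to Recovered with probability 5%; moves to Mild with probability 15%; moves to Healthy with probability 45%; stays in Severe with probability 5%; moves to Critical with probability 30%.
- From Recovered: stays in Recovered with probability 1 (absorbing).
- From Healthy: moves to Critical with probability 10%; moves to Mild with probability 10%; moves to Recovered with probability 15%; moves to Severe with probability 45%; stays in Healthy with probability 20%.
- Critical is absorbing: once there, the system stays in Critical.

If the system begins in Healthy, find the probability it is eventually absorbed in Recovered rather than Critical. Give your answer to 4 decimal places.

0.4398

Let h(s) be the probability of absorption at Recovered starting from transient state s. Then h(Recovered) = 1 and h(Critical) = 0. By first-step analysis:
h(Mild) = 0.2·h(Mild) + 0.25·h(Severe) + 0.2·1 + 0.25·h(Healthy) + 0.1·0
h(Severe) = 0.15·h(Mild) + 0.05·h(Severe) + 0.05·1 + 0.45·h(Healthy) + 0.3·0
h(Healthy) = 0.1·h(Mild) + 0.45·h(Severe) + 0.15·1 + 0.2·h(Healthy) + 0.1·0
Solving: h(Mild) = 0.4933, h(Severe) = 0.3388, h(Healthy) = 0.4398.
Starting from Healthy, the probability is 0.4398.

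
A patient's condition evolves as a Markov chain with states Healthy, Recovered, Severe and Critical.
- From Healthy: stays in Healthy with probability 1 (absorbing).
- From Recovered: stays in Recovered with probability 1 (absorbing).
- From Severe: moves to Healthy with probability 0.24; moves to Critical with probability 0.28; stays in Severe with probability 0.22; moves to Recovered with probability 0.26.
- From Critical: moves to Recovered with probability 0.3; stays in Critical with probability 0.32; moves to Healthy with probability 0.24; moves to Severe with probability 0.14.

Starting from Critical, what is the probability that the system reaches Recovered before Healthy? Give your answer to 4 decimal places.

Let h(s) be the probability of absorption at Recovered starting from transient state s. Then h(Recovered) = 1 and h(Healthy) = 0. By first-step analysis:
h(Severe) = 0.24·0 + 0.26·1 + 0.22·h(Severe) + 0.28·h(Critical)
h(Critical) = 0.24·0 + 0.3·1 + 0.14·h(Severe) + 0.32·h(Critical)
Solving: h(Severe) = 0.5309, h(Critical) = 0.5505.
Starting from Critical, the probability is 0.5505.

0.5505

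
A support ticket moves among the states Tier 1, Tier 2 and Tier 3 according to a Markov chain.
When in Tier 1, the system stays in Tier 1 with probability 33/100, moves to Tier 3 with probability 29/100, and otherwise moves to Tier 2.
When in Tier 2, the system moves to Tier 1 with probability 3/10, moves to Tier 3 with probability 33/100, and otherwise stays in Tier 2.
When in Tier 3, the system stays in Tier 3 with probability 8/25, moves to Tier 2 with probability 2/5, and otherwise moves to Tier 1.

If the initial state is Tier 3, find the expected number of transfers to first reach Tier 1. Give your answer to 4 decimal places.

3.4750

Let t(s) be the expected number of transfers to first reach Tier 1 from state s, with t(Tier 1) = 0. Conditioning on the first transfer:
t(Tier 2) = 1 + 0.37·t(Tier 2) + 0.33·t(Tier 3)
t(Tier 3) = 1 + 0.4·t(Tier 2) + 0.32·t(Tier 3)
Solving: t(Tier 2) = 3.4076, t(Tier 3) = 3.4750.
Expected transfers from Tier 3 to Tier 1: 3.4750.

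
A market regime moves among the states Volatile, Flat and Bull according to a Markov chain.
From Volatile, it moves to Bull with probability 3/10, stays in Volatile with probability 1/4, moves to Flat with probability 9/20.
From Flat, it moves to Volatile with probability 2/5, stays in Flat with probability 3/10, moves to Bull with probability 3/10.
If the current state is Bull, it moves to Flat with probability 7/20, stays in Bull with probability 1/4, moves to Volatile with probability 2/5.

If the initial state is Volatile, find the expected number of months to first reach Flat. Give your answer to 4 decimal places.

2.3729

Let t(s) be the expected number of months to first reach Flat from state s, with t(Flat) = 0. Conditioning on the first month:
t(Volatile) = 1 + 0.25·t(Volatile) + 0.3·t(Bull)
t(Bull) = 1 + 0.4·t(Volatile) + 0.25·t(Bull)
Solving: t(Volatile) = 2.3729, t(Bull) = 2.5989.
Expected months from Volatile to Flat: 2.3729.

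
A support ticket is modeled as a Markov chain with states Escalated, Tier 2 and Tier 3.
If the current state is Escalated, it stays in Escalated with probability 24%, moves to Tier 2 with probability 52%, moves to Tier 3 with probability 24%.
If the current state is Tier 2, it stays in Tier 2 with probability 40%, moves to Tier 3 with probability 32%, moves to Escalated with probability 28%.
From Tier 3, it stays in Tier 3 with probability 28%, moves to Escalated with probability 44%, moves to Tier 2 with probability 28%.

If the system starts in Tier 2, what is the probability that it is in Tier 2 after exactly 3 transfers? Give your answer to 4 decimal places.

Propagate the distribution vector 3 transfers from Tier 2.
After 0 transfers: (0.0000, 1.0000, 0.0000)
After 1 transfer: (0.2800, 0.4000, 0.3200)
After 2 transfers: (0.3200, 0.3952, 0.2848)
After 3 transfers: (0.3128, 0.4042, 0.2830)
P(in Tier 2 after 3 transfers) = 0.4042

0.4042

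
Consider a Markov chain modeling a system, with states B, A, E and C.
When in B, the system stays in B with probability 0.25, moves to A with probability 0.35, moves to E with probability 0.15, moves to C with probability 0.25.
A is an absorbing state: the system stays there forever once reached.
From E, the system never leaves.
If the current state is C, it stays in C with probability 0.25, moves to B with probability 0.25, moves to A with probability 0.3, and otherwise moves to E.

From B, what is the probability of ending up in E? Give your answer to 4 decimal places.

Let h(s) be the probability of absorption at E starting from transient state s. Then h(E) = 1 and h(A) = 0. By first-step analysis:
h(B) = 0.25·h(B) + 0.35·0 + 0.15·1 + 0.25·h(C)
h(C) = 0.25·h(B) + 0.3·0 + 0.2·1 + 0.25·h(C)
Solving: h(B) = 0.3250, h(C) = 0.3750.
Starting from B, the probability is 0.3250.

0.3250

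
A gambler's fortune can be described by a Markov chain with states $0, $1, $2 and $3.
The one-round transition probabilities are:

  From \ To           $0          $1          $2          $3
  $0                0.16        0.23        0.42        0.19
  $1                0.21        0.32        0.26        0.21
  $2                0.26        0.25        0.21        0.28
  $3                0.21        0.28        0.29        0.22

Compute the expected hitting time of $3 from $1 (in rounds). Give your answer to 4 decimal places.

Let t(s) be the expected number of rounds to first reach $3 from state s, with t($3) = 0. Conditioning on the first round:
t($0) = 1 + 0.16·t($0) + 0.23·t($1) + 0.42·t($2)
t($1) = 1 + 0.21·t($0) + 0.32·t($1) + 0.26·t($2)
t($2) = 1 + 0.26·t($0) + 0.25·t($1) + 0.21·t($2)
Solving: t($0) = 4.4774, t($1) = 4.4377, t($2) = 4.1437.
Expected rounds from $1 to $3: 4.4377.

4.4377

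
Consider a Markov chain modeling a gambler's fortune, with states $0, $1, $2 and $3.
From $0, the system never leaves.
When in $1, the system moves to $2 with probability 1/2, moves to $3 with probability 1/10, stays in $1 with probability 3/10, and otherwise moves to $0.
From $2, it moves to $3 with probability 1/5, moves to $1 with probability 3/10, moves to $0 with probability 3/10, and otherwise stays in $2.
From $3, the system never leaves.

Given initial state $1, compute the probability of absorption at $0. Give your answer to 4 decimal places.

Let h(s) be the probability of absorption at $0 starting from transient state s. Then h($0) = 1 and h($3) = 0. By first-step analysis:
h($1) = 0.1·1 + 0.3·h($1) + 0.5·h($2) + 0.1·0
h($2) = 0.3·1 + 0.3·h($1) + 0.2·h($2) + 0.2·0
Solving: h($1) = 0.5610, h($2) = 0.5854.
Starting from $1, the probability is 0.5610.

0.5610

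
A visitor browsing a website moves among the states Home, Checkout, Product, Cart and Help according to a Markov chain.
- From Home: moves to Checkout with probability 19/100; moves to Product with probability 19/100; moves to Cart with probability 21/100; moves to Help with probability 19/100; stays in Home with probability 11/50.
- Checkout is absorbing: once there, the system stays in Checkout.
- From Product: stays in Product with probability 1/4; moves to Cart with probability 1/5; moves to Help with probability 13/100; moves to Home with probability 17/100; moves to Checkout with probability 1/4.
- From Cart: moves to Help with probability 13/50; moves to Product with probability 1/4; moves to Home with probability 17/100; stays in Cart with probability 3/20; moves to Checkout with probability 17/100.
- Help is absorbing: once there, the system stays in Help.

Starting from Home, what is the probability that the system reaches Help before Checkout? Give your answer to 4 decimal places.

Let h(s) be the probability of absorption at Help starting from transient state s. Then h(Help) = 1 and h(Checkout) = 0. By first-step analysis:
h(Home) = 0.22·h(Home) + 0.19·0 + 0.19·h(Product) + 0.21·h(Cart) + 0.19·1
h(Product) = 0.17·h(Home) + 0.25·0 + 0.25·h(Product) + 0.2·h(Cart) + 0.13·1
h(Cart) = 0.17·h(Home) + 0.17·0 + 0.25·h(Product) + 0.15·h(Cart) + 0.26·1
Solving: h(Home) = 0.4896, h(Product) = 0.4254, h(Cart) = 0.5289.
Starting from Home, the probability is 0.4896.

0.4896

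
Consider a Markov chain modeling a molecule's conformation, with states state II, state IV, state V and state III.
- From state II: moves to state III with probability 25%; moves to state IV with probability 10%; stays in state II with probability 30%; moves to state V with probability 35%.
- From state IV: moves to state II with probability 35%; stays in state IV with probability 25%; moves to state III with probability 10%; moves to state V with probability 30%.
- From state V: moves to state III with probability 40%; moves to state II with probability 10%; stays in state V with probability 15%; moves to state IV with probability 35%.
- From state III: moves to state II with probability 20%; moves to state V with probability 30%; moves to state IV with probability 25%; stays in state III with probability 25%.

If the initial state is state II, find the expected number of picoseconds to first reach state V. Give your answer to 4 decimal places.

3.0230

Let t(s) be the expected number of picoseconds to first reach state V from state s, with t(state V) = 0. Conditioning on the first picosecond:
t(state II) = 1 + 0.3·t(state II) + 0.1·t(state IV) + 0.25·t(state III)
t(state IV) = 1 + 0.35·t(state II) + 0.25·t(state IV) + 0.1·t(state III)
t(state III) = 1 + 0.2·t(state II) + 0.25·t(state IV) + 0.25·t(state III)
Solving: t(state II) = 3.0230, t(state IV) = 3.1702, t(state III) = 3.1962.
Expected picoseconds from state II to state V: 3.0230.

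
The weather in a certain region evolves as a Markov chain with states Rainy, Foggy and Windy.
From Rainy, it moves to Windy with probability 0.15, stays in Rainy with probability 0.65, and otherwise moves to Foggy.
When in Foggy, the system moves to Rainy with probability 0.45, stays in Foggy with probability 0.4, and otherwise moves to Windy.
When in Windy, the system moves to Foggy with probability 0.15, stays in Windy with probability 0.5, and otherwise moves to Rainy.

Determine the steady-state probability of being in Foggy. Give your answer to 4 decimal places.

0.2356

Let the stationary distribution be π with π = πP and π_1 + π_2 + π_3 = 1.
π_1 = 0.65·π_1 + 0.45·π_2 + 0.35·π_3
π_2 = 0.2·π_1 + 0.4·π_2 + 0.15·π_3
Solving with the normalization constraint gives π = (0.5337, 0.2356, 0.2308).
So the stationary probability of Foggy is 0.2356.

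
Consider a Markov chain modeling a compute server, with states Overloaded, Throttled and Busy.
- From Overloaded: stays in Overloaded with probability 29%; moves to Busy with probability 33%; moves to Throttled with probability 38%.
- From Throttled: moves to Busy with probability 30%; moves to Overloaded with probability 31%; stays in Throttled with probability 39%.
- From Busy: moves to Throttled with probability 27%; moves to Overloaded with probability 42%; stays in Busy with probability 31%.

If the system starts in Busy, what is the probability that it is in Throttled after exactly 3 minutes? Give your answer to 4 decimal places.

0.3488

Propagate the distribution vector 3 minutes from Busy.
After 0 minutes: (0.0000, 0.0000, 1.0000)
After 1 minute: (0.4200, 0.2700, 0.3100)
After 2 minutes: (0.3357, 0.3486, 0.3157)
After 3 minutes: (0.3380, 0.3488, 0.3132)
P(in Throttled after 3 minutes) = 0.3488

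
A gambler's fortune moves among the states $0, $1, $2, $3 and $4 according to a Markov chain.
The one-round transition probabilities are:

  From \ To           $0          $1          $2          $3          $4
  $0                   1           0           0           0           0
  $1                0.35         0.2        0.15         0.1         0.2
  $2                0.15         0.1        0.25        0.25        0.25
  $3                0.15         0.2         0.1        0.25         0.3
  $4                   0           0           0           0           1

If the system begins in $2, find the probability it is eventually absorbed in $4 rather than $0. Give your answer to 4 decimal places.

Let h(s) be the probability of absorption at $4 starting from transient state s. Then h($4) = 1 and h($0) = 0. By first-step analysis:
h($1) = 0.35·0 + 0.2·h($1) + 0.15·h($2) + 0.1·h($3) + 0.2·1
h($2) = 0.15·0 + 0.1·h($1) + 0.25·h($2) + 0.25·h($3) + 0.25·1
h($3) = 0.15·0 + 0.2·h($1) + 0.1·h($2) + 0.25·h($3) + 0.3·1
Solving: h($1) = 0.4349, h($2) = 0.5895, h($3) = 0.5946.
Starting from $2, the probability is 0.5895.

0.5895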